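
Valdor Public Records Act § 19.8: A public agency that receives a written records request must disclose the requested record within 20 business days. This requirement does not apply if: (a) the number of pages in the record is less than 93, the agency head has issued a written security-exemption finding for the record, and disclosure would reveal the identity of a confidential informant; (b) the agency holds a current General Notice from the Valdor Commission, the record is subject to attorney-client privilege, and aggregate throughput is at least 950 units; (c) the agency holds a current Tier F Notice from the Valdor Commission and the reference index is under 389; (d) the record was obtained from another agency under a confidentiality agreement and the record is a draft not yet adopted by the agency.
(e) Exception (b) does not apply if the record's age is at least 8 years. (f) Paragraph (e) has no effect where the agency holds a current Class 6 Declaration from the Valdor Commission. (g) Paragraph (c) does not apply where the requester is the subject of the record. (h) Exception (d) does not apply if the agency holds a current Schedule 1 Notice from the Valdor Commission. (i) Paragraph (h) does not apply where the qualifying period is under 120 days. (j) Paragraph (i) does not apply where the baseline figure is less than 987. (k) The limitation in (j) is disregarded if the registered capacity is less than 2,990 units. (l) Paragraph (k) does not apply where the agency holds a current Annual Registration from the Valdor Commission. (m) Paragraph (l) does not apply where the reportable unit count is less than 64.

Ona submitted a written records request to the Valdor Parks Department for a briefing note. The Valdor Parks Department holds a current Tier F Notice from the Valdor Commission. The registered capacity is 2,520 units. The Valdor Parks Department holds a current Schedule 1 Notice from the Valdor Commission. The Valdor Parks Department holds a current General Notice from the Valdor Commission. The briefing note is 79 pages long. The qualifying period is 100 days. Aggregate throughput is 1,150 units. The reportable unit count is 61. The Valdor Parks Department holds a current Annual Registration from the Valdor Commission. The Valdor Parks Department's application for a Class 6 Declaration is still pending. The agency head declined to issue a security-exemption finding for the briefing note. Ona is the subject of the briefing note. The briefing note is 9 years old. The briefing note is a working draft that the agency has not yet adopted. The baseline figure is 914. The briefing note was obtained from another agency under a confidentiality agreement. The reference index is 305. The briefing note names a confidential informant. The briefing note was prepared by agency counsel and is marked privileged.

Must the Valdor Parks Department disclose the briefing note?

Exception (a) does not apply: the agency head declined to issue a security-exemption finding.
Exception (b): a current General Notice is held; the briefing note is privileged; aggregate throughput is 1,150 units, meeting the 950 units threshold — every condition holds. Turning to paragraphs (e)–(f): (e) operates against (b): the record's age is 9 years, meeting the 8 years threshold. (f) is not engaged (no current Class 6 Declaration is held), so (e) stands. Exception (b) does not apply.
All of (c)'s requirements are met (a current Tier F Notice is held; the reference index is 305, under the 389 limit). However, paragraph (g) must be considered: (g) is triggered — Ona is the subject of the briefing note. (c) is therefore removed.
Exception (d): the briefing note was obtained under a confidentiality agreement; the briefing note is an unadopted draft — every condition holds. Considering the limiting provisions: (h) would limit (d) — a current Schedule 1 Notice is held — but (i) sets (h) aside: (i) operates against (h): the qualifying period is 100 days, under the 120 days limit. (j) would limit (i) — the baseline figure is 914, less than the 987 limit — but (k) sets (j) aside: (k) operates against (j): the registered capacity is 2,520 units, less than the 2,990 units limit. (l) would limit (k) — a current Annual Registration is held — but (m) sets (l) aside: (m) applies — the reportable unit count is 61, less than the 64 limit. Exception (d) stands.

No — exception (d) applies; the Valdor Parks Department is not required to disclose the briefing note.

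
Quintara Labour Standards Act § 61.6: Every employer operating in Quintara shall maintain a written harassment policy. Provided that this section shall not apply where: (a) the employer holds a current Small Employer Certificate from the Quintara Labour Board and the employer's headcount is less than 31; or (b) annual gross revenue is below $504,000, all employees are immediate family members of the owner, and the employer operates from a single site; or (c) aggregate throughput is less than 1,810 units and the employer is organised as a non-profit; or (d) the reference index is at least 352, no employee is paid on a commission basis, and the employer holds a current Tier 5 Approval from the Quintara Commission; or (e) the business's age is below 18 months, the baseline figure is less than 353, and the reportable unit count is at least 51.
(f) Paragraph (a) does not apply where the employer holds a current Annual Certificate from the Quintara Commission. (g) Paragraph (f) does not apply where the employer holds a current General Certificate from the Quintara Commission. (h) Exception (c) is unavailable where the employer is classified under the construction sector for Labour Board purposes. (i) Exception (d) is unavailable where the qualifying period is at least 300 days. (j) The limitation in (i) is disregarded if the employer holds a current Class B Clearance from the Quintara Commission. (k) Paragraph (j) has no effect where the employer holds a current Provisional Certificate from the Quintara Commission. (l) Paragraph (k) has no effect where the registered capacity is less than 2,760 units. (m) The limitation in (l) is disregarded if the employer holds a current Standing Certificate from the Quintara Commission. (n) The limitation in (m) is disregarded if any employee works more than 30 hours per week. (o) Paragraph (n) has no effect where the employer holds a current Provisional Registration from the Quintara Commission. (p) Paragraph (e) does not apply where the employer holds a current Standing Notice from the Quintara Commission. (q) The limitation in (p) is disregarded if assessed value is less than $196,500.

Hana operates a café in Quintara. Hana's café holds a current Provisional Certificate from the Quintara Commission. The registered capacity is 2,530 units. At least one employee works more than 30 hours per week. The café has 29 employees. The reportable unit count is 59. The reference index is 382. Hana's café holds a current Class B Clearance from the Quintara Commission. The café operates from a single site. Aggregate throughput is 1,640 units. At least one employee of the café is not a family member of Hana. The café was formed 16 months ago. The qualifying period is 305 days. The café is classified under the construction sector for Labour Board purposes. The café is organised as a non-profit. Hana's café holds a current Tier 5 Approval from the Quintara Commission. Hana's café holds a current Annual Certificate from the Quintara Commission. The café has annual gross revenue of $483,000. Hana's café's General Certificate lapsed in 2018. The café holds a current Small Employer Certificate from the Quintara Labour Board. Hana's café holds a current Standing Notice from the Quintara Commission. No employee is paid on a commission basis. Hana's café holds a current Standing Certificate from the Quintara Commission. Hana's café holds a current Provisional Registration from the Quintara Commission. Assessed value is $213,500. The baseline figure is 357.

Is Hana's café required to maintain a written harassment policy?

All of (a)'s requirements are met (a current Small Employer Certificate is held; the employer's headcount is 29, less than the 31 limit). But applying paragraphs (f)–(g): (f) applies — a current Annual Certificate is held. (g), which would lift (f), does not operate here — there is no General Certificate in force. Exception (a) does not apply.
Exception (b) fails — at least one employee is not a family member.
All of (c)'s requirements are met (aggregate throughput is 1,640 units, less than the 1,810 units limit; the employer is a non-profit). Turning to paragraph (h): (h) is engaged — the café is classified under the construction sector. So (c) is unavailable.
Exception (d)'s conditions are all satisfied: the reference index is 382, meeting the 352 threshold; no employee is paid on commission; a current Tier 5 Approval is held. But applying paragraphs (i)–(o): (i) applies — the qualifying period is 305 days, meeting the 300 days threshold. (j) applies (a current Class B Clearance is held), but is overridden by (k): (k) is engaged — a current Provisional Certificate is held. (l) applies (the registered capacity is 2,530 units, less than the 2,760 units limit), but is displaced by (m): (m) operates against (l): a current Standing Certificate is held. (n) would limit (m) — at least one employee exceeds 30 hours/week — but (o) sets (n) aside: (o) applies — a current Provisional Registration is held. (d) is therefore removed.
Exception (e) does not apply: the baseline figure is 357, not less than 353.
No exception is made out. Hana's café falls within the general rule.

Yes — Hana's café must maintain a written harassment policy.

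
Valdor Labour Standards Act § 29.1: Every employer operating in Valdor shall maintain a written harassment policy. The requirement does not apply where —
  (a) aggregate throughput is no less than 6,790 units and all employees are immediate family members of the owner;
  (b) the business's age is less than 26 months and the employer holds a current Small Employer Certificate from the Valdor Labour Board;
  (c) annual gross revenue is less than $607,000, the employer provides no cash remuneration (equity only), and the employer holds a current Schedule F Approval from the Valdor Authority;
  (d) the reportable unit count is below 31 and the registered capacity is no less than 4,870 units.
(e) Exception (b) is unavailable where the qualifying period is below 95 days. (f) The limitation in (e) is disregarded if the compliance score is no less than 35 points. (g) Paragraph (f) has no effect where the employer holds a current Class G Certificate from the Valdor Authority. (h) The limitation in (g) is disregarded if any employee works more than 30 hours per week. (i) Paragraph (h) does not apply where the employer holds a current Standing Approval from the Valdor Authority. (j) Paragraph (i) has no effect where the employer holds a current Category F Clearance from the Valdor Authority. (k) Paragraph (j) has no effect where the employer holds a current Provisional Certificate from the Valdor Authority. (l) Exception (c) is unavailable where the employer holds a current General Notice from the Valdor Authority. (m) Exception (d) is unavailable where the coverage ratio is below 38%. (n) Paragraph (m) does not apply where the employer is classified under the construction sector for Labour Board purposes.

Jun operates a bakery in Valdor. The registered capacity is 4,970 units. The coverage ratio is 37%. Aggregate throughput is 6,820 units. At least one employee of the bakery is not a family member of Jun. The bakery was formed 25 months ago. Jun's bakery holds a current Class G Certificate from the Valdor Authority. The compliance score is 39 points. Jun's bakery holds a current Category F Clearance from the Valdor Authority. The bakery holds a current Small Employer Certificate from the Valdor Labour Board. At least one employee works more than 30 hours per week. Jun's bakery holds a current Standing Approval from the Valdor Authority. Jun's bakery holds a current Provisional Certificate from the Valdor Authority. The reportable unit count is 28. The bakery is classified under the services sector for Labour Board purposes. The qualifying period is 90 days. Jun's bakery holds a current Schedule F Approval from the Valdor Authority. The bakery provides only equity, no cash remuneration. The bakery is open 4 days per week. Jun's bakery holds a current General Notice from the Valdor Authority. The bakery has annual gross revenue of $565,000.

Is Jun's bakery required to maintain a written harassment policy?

Yes — Jun's bakery must maintain a written harassment policy.

Exception (a) requires that all employees are immediate family members of the owner; but at least one employee is not a family member, so (a) is unavailable.
Exception (b) is satisfied on its face — the business's age is 25 months, less than the 26 months limit; a current Small Employer Certificate is held. But applying paragraphs (e)–(k): (e) is engaged — the qualifying period is 90 days, below the 95 days limit. (f) is engaged (the compliance score is 39 points, meeting the 35 points threshold), but is overridden by (g): (g) operates against (f): a current Class G Certificate is held. (h) would limit (g) — at least one employee exceeds 30 hours/week — but (i) sets (h) aside: (i) operates against (h): a current Standing Approval is held. (j) operates (a current Category F Clearance is held), but is itself disapplied by (k): (k) applies — a current Provisional Certificate is held. Exception (b) does not apply.
Exception (c): annual gross revenue is $565,000, less than the $607,000 limit; remuneration is equity-only; a current Schedule F Approval is held — every condition holds. But: (l) operates — a current General Notice is held. Exception (c) does not apply.
Exception (d): the reportable unit count is 28, below the 31 limit; the registered capacity is 4,970 units, meeting the 4,870 units threshold — every condition holds. But applying paragraphs (m)–(n): (m) operates against (d): the coverage ratio is 37%, below the 38% limit. (n), which would lift (m), is inapplicable — the bakery is classified under the services sector. So (d) is unavailable.
No exception applies. The general rule governs.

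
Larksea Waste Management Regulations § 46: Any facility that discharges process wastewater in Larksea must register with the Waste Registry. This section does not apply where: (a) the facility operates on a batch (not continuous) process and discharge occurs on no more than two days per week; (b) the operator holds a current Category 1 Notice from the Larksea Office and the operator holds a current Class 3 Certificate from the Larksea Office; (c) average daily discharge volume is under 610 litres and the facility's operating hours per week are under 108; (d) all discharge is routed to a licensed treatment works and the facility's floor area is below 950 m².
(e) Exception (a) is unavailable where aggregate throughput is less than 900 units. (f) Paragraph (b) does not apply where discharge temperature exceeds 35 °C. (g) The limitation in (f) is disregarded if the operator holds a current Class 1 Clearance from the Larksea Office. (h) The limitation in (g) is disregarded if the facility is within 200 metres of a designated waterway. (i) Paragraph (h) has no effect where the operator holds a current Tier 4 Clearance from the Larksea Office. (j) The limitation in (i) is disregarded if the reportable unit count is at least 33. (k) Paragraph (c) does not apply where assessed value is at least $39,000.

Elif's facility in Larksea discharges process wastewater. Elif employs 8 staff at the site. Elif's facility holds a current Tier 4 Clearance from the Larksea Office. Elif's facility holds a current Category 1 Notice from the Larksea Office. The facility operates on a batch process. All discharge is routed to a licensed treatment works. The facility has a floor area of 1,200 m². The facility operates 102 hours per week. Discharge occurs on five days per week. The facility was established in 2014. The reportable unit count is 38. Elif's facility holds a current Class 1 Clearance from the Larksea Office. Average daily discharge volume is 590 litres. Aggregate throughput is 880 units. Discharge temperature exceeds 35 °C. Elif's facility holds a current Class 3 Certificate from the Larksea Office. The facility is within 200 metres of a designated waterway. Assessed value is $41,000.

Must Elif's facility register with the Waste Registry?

Exception (a) requires that discharge occurs on no more than two days per week; but discharge occurs on five days per week, so (a) is unavailable.
Exception (b): a current Category 1 Notice is held; a current Class 3 Certificate is held — every condition holds. However, paragraphs (f)–(j) must be considered: (f) applies — discharge temperature exceeds 35 °C. (g) would limit (f) — a current Class 1 Clearance is held — but (h) sets (g) aside: (h) operates against (g): the facility is within 200 m of a designated waterway. (i) applies (a current Tier 4 Clearance is held), but is overridden by (j): (j) operates against (i): the reportable unit count is 38, meeting the 33 threshold. (b) is therefore removed.
Exception (c): average daily discharge volume is 590 litres, under the 610 litres limit; the facility's operating hours per week are 102, under the 108 limit — every condition holds. But applying paragraph (k): (k) applies — assessed value is $41,000, meeting the $39,000 threshold. (c) is therefore removed.
Exception (d) does not apply: the facility's floor area is 1,200 m², not below 950 m².
No exception is made out. Elif's facility falls within the general rule.

Yes — Elif's facility must register with the Waste Registry.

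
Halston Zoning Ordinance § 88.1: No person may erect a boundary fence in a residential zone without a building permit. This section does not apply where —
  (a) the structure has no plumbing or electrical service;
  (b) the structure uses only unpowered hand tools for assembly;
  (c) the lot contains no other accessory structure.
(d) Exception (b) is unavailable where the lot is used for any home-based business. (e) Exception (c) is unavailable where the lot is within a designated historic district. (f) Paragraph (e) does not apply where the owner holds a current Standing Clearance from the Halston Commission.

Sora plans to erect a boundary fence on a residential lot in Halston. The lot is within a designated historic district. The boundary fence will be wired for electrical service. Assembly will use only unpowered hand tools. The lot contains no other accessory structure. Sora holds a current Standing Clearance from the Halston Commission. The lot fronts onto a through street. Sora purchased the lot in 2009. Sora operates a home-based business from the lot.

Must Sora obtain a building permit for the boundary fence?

No — exception (c) applies; Sora does not need a building permit.

Exception (a) requires that the structure has no plumbing or electrical service; but electrical service is planned, so (a) is unavailable.
Exception (b): assembly uses only hand tools — every condition holds. However, paragraph (d) must be considered: (d) operates against (b): a home-based business operates on the lot. (b) is therefore removed.
Exception (c)'s conditions are all satisfied: the lot has no other accessory structure. As to paragraphs (e)–(f): (e) applies (the lot is in a historic district), but is itself disapplied by (f): (f) operates against (e): a current Standing Clearance is held. So (c) applies.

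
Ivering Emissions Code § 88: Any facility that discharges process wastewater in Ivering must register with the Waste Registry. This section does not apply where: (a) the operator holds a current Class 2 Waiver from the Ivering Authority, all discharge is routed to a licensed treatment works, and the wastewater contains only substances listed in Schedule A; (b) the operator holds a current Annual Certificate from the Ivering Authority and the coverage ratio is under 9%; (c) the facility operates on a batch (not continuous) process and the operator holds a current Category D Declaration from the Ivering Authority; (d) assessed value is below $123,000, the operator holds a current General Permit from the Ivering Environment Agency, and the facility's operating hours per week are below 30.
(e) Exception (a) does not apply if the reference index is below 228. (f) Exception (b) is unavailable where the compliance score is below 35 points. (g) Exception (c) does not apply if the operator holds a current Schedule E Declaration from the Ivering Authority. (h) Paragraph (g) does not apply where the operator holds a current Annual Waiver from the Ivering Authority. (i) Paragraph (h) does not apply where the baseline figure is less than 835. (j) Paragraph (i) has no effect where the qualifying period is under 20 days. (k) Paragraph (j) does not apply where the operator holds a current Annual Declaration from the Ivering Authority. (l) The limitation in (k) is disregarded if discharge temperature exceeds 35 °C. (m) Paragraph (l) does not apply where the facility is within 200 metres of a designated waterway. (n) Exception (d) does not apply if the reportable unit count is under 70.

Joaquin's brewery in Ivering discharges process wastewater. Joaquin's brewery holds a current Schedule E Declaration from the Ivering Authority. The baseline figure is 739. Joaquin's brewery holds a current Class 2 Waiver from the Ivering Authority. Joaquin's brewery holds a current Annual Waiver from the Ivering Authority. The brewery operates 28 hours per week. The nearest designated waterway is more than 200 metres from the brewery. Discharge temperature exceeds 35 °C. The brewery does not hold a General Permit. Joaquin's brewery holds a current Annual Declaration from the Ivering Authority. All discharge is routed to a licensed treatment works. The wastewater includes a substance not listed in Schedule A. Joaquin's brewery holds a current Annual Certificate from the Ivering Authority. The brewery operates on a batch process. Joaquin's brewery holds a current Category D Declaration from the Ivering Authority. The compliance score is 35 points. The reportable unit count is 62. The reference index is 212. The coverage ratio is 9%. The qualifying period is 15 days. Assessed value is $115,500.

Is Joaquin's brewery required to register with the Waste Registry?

Exception (a) fails — the wastewater includes a non-Schedule-A substance.
Exception (b) fails — the coverage ratio is 9%, not under 9%.
All of (c)'s requirements are met (the facility operates on a batch process; a current Category D Declaration is held). Applying paragraphs (g)–(m): (g) is triggered (a current Schedule E Declaration is held), but is displaced by (h): (h) operates against (g): a current Annual Waiver is held. (i) operates (the baseline figure is 739, less than the 835 limit), but is itself disapplied by (j): (j) operates — the qualifying period is 15 days, under the 20 days limit. (k) would limit (j) — a current Annual Declaration is held — but (l) sets (k) aside: (l) is engaged — discharge temperature exceeds 35 °C. (m), which would lift (l), is not engaged — the brewery is more than 200 m from any designated waterway. (c) remains available.
Exception (d) does not apply: no General Permit is held.

No — exception (c) applies; Joaquin's brewery is not required to register with the Waste Registry.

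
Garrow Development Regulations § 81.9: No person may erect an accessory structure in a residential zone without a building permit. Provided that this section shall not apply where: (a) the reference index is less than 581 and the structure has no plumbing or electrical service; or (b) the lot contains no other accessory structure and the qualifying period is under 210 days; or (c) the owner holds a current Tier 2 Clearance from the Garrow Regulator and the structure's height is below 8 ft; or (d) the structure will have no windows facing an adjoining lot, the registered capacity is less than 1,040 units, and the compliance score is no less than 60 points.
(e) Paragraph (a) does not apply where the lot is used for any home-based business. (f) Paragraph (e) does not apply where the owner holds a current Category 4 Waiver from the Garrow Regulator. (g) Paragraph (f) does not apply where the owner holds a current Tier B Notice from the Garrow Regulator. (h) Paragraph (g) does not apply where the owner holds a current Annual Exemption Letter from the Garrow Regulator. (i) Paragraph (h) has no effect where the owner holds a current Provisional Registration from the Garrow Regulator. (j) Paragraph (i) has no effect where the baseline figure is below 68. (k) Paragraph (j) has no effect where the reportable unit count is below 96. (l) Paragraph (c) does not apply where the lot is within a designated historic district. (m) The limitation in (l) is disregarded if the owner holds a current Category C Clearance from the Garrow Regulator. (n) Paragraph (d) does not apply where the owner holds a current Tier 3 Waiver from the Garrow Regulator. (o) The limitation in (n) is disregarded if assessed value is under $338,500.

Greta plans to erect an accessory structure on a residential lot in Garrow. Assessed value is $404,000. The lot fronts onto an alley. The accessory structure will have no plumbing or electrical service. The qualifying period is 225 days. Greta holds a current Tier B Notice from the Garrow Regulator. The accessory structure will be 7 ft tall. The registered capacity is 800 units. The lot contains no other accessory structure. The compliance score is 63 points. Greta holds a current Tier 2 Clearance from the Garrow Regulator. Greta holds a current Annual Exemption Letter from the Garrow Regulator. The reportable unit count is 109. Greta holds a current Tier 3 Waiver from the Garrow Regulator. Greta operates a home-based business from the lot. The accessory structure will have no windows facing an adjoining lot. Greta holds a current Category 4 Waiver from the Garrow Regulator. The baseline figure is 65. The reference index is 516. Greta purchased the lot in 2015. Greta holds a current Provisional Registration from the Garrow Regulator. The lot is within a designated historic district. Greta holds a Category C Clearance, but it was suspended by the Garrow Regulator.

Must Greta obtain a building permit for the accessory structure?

All of (a)'s requirements are met (the reference index is 516, less than the 581 limit; there is no plumbing or electrical service). Under paragraphs (e)–(k): (e) would limit (a) — a home-based business operates on the lot — but (f) sets (e) aside: (f) is engaged — a current Category 4 Waiver is held. (g) applies (a current Tier B Notice is held), but is overridden by (h): (h) is triggered — a current Annual Exemption Letter is held. (i) operates (a current Provisional Registration is held), but is set aside by (j): (j) operates against (i): the baseline figure is 65, below the 68 limit. (k) is not engaged (the reportable unit count is 109, not below 96), so (j) stands. So (a) applies.
Exception (b) requires that the qualifying period is under 210 days; but the qualifying period is 225 days, not under 210 days, so (b) is unavailable.
Exception (c)'s conditions are all satisfied: a current Tier 2 Clearance is held; the structure's height is 7 ft, below the 8 ft limit. Turning to paragraphs (l)–(m): (l) operates — the lot is in a historic district. (m), which would lift (l), does not operate here — the Category C Clearance is not current. So (c) is unavailable.
All of (d)'s requirements are met (no windows face an adjoining lot; the registered capacity is 800 units, less than the 1,040 units limit; the compliance score is 63 points, meeting the 60 points threshold). But applying paragraphs (n)–(o): (n) applies — a current Tier 3 Waiver is held. (o), which would lift (n), does not operate here — assessed value is $404,000, not under $338,500. Exception (d) does not apply.

No — exception (a) applies; Greta does not need a building permit.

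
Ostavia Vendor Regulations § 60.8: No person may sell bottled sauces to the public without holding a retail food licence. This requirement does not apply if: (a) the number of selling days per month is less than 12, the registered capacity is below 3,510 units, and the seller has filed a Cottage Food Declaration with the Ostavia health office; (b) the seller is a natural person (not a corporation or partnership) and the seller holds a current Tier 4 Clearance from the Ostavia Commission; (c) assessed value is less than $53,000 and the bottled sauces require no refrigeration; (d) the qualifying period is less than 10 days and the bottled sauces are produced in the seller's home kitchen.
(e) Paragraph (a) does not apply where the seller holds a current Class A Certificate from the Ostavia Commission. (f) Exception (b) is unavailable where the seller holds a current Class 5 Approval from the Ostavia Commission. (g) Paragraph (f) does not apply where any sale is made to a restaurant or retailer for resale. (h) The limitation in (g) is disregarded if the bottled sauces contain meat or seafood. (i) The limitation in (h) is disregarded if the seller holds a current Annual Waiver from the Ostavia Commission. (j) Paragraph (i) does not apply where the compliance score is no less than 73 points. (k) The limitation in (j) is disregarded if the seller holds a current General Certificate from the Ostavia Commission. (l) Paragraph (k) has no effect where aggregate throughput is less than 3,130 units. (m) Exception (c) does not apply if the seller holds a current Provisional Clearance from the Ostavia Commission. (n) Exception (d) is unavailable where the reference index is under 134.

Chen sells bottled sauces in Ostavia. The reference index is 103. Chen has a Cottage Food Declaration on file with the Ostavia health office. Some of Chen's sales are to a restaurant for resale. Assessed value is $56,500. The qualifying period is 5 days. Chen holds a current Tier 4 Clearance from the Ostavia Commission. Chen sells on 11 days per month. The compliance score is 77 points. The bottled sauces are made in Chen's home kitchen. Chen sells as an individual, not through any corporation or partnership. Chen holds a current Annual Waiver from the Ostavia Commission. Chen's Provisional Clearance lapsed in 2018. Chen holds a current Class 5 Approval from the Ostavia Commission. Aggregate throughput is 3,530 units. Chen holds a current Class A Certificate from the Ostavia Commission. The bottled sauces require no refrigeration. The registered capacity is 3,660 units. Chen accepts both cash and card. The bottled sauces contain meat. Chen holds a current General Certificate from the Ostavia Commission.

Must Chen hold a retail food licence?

No — exception (b) applies; Chen is not required to hold a retail food licence.

Exception (a) fails — the registered capacity is 3,660 units, not below 3,510 units.
Exception (b) is satisfied on its face — the seller is a natural person; a current Tier 4 Clearance is held. Under paragraphs (f)–(l): (f) operates (a current Class 5 Approval is held), but is displaced by (g): (g) operates against (f): some sales are to a restaurant for resale. (h) operates (the bottled sauces contain meat), but yields to (i): (i) applies — a current Annual Waiver is held. (j) is engaged (the compliance score is 77 points, meeting the 73 points threshold), but yields to (k): (k) operates against (j): a current General Certificate is held. (l), which would lift (k), is not triggered — aggregate throughput is 3,530 units, not less than 3,130 units. So (b) applies.
Exception (c) fails — assessed value is $56,500, not less than $53,000.
Exception (d): the qualifying period is 5 days, less than the 10 days limit; the bottled sauces are home-kitchen produced — every condition holds. However, paragraph (n) must be considered: (n) applies — the reference index is 103, under the 134 limit. Exception (d) does not apply.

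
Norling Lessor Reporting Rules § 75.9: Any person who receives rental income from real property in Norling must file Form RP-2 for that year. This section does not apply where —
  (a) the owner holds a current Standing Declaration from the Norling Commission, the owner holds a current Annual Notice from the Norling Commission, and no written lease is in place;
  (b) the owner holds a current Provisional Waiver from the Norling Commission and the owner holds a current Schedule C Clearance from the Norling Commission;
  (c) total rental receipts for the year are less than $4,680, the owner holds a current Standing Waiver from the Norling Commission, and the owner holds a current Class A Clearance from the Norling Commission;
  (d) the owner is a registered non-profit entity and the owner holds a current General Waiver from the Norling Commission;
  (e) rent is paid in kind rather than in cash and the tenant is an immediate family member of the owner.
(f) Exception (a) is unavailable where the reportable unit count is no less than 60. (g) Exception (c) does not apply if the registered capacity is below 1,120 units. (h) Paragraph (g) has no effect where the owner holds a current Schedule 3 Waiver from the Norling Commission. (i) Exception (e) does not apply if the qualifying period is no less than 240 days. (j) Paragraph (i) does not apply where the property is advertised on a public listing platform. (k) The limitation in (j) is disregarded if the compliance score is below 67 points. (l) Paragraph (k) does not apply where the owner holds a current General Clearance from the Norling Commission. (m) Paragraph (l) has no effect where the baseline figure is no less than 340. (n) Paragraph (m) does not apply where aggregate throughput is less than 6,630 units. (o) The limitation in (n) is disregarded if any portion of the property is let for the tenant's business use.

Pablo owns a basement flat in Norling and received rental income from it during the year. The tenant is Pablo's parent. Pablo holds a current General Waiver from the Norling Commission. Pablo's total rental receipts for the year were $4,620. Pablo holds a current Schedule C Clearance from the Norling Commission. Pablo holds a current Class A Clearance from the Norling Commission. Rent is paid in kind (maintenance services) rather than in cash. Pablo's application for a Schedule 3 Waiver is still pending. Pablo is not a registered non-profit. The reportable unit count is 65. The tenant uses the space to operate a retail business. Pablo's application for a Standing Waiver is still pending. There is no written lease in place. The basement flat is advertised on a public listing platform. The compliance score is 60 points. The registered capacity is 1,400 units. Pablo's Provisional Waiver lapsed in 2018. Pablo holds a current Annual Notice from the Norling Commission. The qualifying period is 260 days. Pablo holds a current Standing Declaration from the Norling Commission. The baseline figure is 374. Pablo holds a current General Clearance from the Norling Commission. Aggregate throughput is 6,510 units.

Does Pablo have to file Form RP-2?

Exception (a): a current Standing Declaration is held; a current Annual Notice is held; there is no written lease — every condition holds. Turning to paragraph (f): (f) operates against (a): the reportable unit count is 65, meeting the 60 threshold. (a) is therefore removed.
Exception (b) requires that the owner holds a current Provisional Waiver from the Norling Commission; but there is no Provisional Waiver in force, so (b) is unavailable.
Exception (c) requires that the owner holds a current Standing Waiver from the Norling Commission; but there is no Standing Waiver in force, so (c) is unavailable.
Exception (d) requires that the owner is a registered non-profit entity; but Pablo is not a registered non-profit, so (d) is unavailable.
Exception (e) is satisfied on its face — rent is paid in kind; the tenant is an immediate family member. However, paragraphs (i)–(o) must be considered: (i) applies — the qualifying period is 260 days, meeting the 240 days threshold. (j) is engaged (the property is publicly advertised), but yields to (k): (k) is engaged — the compliance score is 60 points, below the 67 points limit. (l) operates (a current General Clearance is held), but is set aside by (m): (m) operates — the baseline figure is 374, meeting the 340 threshold. (n) applies (aggregate throughput is 6,510 units, less than the 6,630 units limit), but is set aside by (o): (o) applies — the space is let for business use. Exception (e) does not apply.
None of the exceptions is available; § 75.9 applies in full.

Yes — Pablo must file Form RP-2.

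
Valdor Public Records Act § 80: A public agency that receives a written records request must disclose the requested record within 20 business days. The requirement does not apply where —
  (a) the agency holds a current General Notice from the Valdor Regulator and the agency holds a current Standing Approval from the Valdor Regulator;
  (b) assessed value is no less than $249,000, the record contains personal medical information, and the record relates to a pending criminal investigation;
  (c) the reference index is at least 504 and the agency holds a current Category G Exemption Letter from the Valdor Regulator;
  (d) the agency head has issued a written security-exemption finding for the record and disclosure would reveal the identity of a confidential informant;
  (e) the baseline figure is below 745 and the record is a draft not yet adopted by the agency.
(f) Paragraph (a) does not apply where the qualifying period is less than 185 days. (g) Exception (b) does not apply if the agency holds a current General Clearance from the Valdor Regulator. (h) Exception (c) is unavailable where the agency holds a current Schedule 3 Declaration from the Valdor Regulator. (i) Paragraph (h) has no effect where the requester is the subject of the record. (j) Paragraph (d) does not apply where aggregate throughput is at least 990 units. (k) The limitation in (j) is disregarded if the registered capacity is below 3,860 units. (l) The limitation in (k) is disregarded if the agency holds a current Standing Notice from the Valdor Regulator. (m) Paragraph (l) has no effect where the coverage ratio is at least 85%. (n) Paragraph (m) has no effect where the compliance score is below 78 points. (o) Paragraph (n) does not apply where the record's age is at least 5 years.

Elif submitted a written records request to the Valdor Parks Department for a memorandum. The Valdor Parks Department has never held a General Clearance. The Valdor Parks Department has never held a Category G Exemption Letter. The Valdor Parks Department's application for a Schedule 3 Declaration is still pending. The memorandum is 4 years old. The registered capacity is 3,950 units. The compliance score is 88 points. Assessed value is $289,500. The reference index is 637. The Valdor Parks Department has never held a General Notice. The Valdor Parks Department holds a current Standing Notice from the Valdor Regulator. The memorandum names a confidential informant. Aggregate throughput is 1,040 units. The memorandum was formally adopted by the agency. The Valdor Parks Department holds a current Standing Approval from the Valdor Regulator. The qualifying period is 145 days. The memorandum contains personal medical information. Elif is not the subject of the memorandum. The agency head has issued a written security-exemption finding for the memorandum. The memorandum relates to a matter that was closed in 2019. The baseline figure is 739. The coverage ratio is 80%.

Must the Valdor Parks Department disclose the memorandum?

Yes — the Valdor Parks Department must disclose the memorandum.

Exception (a) does not apply: no current General Notice is held.
Exception (b) fails — the memorandum relates to a closed matter.
Exception (c) requires that the agency holds a current Category G Exemption Letter from the Valdor Regulator; but no current Category G Exemption Letter is held, so (c) is unavailable.
Exception (d) is satisfied on its face — a written security-exemption finding has been issued; the memorandum names a confidential informant. However, paragraphs (j)–(o) must be considered: (j) applies — aggregate throughput is 1,040 units, meeting the 990 units threshold. (k), which would lift (j), does not operate here — the registered capacity is 3,950 units, not below 3,860 units. (d) is therefore removed.
Exception (e) requires that the record is a draft not yet adopted by the agency; but the memorandum has been formally adopted, so (e) is unavailable.
Every exception is unavailable, so the rule governs.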